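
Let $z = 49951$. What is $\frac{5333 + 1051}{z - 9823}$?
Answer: $\frac{7}{44} \approx 0.15909$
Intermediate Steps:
$\frac{5333 + 1051}{z - 9823} = \frac{5333 + 1051}{49951 - 9823} = \frac{6384}{40128} = 6384 \cdot \frac{1}{40128} = \frac{7}{44}$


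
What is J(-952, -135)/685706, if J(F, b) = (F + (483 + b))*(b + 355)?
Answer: -66440/342853 ≈ -0.19379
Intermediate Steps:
J(F, b) = (355 + b)*(483 + F + b) (J(F, b) = (483 + F + b)*(355 + b) = (355 + b)*(483 + F + b))
J(-952, -135)/685706 = (171465 + (-135)**2 + 355*(-952) + 838*(-135) - 952*(-135))/685706 = (171465 + 18225 - 337960 - 113130 + 128520)*(1/685706) = -132880*1/685706 = -66440/342853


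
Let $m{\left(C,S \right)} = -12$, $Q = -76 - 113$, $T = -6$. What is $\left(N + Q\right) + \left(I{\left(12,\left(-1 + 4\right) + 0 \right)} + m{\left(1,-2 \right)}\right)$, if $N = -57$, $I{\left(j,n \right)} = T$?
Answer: $-264$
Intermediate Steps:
$I{\left(j,n \right)} = -6$
$Q = -189$
$\left(N + Q\right) + \left(I{\left(12,\left(-1 + 4\right) + 0 \right)} + m{\left(1,-2 \right)}\right) = \left(-57 - 189\right) - 18 = -246 - 18 = -264$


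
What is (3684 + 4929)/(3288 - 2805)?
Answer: 2871/161 ≈ 17.832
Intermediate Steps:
(3684 + 4929)/(3288 - 2805) = 8613/483 = 8613*(1/483) = 2871/161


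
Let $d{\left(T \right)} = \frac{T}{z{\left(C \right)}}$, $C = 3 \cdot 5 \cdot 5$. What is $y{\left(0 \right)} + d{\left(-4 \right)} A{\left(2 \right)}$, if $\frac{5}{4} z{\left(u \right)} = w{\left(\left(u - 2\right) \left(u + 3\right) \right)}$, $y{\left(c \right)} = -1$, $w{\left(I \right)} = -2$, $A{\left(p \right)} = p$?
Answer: $4$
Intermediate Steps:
$C = 75$ ($C = 15 \cdot 5 = 75$)
$z{\left(u \right)} = - \frac{8}{5}$ ($z{\left(u \right)} = \frac{4}{5} \left(-2\right) = - \frac{8}{5}$)
$d{\left(T \right)} = - \frac{5 T}{8}$ ($d{\left(T \right)} = \frac{T}{- \frac{8}{5}} = T \left(- \frac{5}{8}\right) = - \frac{5 T}{8}$)
$y{\left(0 \right)} + d{\left(-4 \right)} A{\left(2 \right)} = -1 + \left(- \frac{5}{8}\right) \left(-4\right) 2 = -1 + \frac{5}{2} \cdot 2 = -1 + 5 = 4$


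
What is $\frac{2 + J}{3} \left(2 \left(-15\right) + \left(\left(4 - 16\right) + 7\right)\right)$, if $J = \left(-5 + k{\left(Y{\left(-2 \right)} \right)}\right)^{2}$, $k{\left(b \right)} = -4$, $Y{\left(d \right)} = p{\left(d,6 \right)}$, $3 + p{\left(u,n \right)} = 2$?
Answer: $- \frac{2905}{3} \approx -968.33$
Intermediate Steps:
$p{\left(u,n \right)} = -1$ ($p{\left(u,n \right)} = -3 + 2 = -1$)
$Y{\left(d \right)} = -1$
$J = 81$ ($J = \left(-5 - 4\right)^{2} = \left(-9\right)^{2} = 81$)
$\frac{2 + J}{3} \left(2 \left(-15\right) + \left(\left(4 - 16\right) + 7\right)\right) = \frac{2 + 81}{3} \left(2 \left(-15\right) + \left(\left(4 - 16\right) + 7\right)\right) = 83 \cdot \frac{1}{3} \left(-30 + \left(-12 + 7\right)\right) = \frac{83 \left(-30 - 5\right)}{3} = \frac{83}{3} \left(-35\right) = - \frac{2905}{3}$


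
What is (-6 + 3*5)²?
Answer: 81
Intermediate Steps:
(-6 + 3*5)² = (-6 + 15)² = 9² = 81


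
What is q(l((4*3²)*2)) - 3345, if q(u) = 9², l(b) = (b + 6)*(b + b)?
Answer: -3264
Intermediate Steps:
l(b) = 2*b*(6 + b) (l(b) = (6 + b)*(2*b) = 2*b*(6 + b))
q(u) = 81
q(l((4*3²)*2)) - 3345 = 81 - 3345 = -3264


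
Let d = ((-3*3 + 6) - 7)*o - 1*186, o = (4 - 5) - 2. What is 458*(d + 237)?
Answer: 37098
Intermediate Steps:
o = -3 (o = -1 - 2 = -3)
d = -156 (d = ((-3*3 + 6) - 7)*(-3) - 1*186 = ((-9 + 6) - 7)*(-3) - 186 = (-3 - 7)*(-3) - 186 = -10*(-3) - 186 = 30 - 186 = -156)
458*(d + 237) = 458*(-156 + 237) = 458*81 = 37098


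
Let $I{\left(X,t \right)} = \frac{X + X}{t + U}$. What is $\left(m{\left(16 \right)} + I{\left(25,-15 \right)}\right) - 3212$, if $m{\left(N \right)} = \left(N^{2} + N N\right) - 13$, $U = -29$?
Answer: $- \frac{59711}{22} \approx -2714.1$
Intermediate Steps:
$m{\left(N \right)} = -13 + 2 N^{2}$ ($m{\left(N \right)} = \left(N^{2} + N^{2}\right) - 13 = 2 N^{2} - 13 = -13 + 2 N^{2}$)
$I{\left(X,t \right)} = \frac{2 X}{-29 + t}$ ($I{\left(X,t \right)} = \frac{X + X}{t - 29} = \frac{2 X}{-29 + t}$)
$\left(m{\left(16 \right)} + I{\left(25,-15 \right)}\right) - 3212 = \left(\left(-13 + 2 \cdot 16^{2}\right) + 2 \cdot 25 \frac{1}{-29 - 15}\right) - 3212 = \left(\left(-13 + 2 \cdot 256\right) + 2 \cdot 25 \frac{1}{-44}\right) - 3212 = \left(\left(-13 + 512\right) + 2 \cdot 25 \left(- \frac{1}{44}\right)\right) - 3212 = \left(499 - \frac{25}{22}\right) - 3212 = \frac{10953}{22} - 3212 = - \frac{59711}{22}$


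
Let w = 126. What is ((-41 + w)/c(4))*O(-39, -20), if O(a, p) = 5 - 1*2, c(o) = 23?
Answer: 255/23 ≈ 11.087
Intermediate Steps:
O(a, p) = 3 (O(a, p) = 5 - 2 = 3)
((-41 + w)/c(4))*O(-39, -20) = ((-41 + 126)/23)*3 = (85*(1/23))*3 = (85/23)*3 = 255/23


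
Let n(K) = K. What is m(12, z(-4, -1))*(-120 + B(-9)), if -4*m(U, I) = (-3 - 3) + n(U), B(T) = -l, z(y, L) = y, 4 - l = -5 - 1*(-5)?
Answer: 186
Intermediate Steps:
l = 4 (l = 4 - (-5 - 1*(-5)) = 4 - (-5 + 5) = 4 - 1*0 = 4 + 0 = 4)
B(T) = -4 (B(T) = -1*4 = -4)
m(U, I) = 3/2 - U/4 (m(U, I) = -((-3 - 3) + U)/4 = -(-6 + U)/4 = 3/2 - U/4)
m(12, z(-4, -1))*(-120 + B(-9)) = (3/2 - 1/4*12)*(-120 - 4) = (3/2 - 3)*(-124) = -3/2*(-124) = 186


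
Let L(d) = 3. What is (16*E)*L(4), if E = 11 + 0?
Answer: 528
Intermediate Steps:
E = 11
(16*E)*L(4) = (16*11)*3 = 176*3 = 528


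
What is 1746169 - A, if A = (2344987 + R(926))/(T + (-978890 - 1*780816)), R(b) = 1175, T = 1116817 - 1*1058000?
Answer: 990013996801/566963 ≈ 1.7462e+6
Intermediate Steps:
T = 58817 (T = 1116817 - 1058000 = 58817)
A = -782054/566963 (A = (2344987 + 1175)/(58817 + (-978890 - 1*780816)) = 2346162/(58817 + (-978890 - 780816)) = 2346162/(58817 - 1759706) = 2346162/(-1700889) = 2346162*(-1/1700889) = -782054/566963 ≈ -1.3794)
1746169 - A = 1746169 - 1*(-782054/566963) = 1746169 + 782054/566963 = 990013996801/566963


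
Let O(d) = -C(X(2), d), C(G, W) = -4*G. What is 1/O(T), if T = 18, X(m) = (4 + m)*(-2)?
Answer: -1/48 ≈ -0.020833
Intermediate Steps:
X(m) = -8 - 2*m
O(d) = -48 (O(d) = -(-4)*(-8 - 2*2) = -(-4)*(-8 - 4) = -(-4)*(-12) = -1*48 = -48)
1/O(T) = 1/(-48) = -1/48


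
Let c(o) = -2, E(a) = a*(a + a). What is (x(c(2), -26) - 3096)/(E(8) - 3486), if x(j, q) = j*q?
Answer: 1522/1679 ≈ 0.90649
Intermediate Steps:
E(a) = 2*a**2 (E(a) = a*(2*a) = 2*a**2)
(x(c(2), -26) - 3096)/(E(8) - 3486) = (-2*(-26) - 3096)/(2*8**2 - 3486) = (52 - 3096)/(2*64 - 3486) = -3044/(128 - 3486) = -3044/(-3358) = -3044*(-1/3358) = 1522/1679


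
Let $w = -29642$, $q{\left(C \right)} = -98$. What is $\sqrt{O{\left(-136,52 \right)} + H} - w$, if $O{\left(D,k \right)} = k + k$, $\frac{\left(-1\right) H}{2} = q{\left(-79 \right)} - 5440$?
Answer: $29642 + 2 \sqrt{2795} \approx 29748.0$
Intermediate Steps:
$H = 11076$ ($H = - 2 \left(-98 - 5440\right) = \left(-2\right) \left(-5538\right) = 11076$)
$O{\left(D,k \right)} = 2 k$
$\sqrt{O{\left(-136,52 \right)} + H} - w = \sqrt{2 \cdot 52 + 11076} - -29642 = \sqrt{104 + 11076} + 29642 = \sqrt{11180} + 29642 = 2 \sqrt{2795} + 29642 = 29642 + 2 \sqrt{2795}$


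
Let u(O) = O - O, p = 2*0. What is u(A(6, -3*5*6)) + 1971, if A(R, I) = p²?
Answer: 1971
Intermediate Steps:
p = 0
A(R, I) = 0 (A(R, I) = 0² = 0)
u(O) = 0
u(A(6, -3*5*6)) + 1971 = 0 + 1971 = 1971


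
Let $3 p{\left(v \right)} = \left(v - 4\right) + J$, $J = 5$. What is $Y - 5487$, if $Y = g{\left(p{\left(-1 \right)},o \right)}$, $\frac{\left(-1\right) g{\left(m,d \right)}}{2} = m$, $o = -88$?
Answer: $-5487$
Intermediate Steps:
$p{\left(v \right)} = \frac{1}{3} + \frac{v}{3}$ ($p{\left(v \right)} = \frac{\left(v - 4\right) + 5}{3} = \frac{\left(-4 + v\right) + 5}{3} = \frac{1 + v}{3} = \frac{1}{3} + \frac{v}{3}$)
$g{\left(m,d \right)} = - 2 m$
$Y = 0$ ($Y = - 2 \left(\frac{1}{3} + \frac{1}{3} \left(-1\right)\right) = - 2 \left(\frac{1}{3} - \frac{1}{3}\right) = \left(-2\right) 0 = 0$)
$Y - 5487 = 0 - 5487 = -5487$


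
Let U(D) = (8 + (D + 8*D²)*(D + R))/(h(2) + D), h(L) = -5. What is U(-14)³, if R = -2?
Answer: 15356552214016/6859 ≈ 2.2389e+9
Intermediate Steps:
U(D) = (8 + (-2 + D)*(D + 8*D²))/(-5 + D) (U(D) = (8 + (D + 8*D²)*(D - 2))/(-5 + D) = (8 + (D + 8*D²)*(-2 + D))/(-5 + D) = (8 + (-2 + D)*(D + 8*D²))/(-5 + D))
U(-14)³ = ((8 - 15*(-14)² - 2*(-14) + 8*(-14)³)/(-5 - 14))³ = ((8 - 15*196 + 28 + 8*(-2744))/(-19))³ = (-(8 - 2940 + 28 - 21952)/19)³ = (-1/19*(-24856))³ = (24856/19)³ = 15356552214016/6859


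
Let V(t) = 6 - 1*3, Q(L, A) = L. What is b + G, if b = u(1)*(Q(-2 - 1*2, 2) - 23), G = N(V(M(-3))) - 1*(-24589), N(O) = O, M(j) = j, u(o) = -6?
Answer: 24754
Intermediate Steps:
V(t) = 3 (V(t) = 6 - 3 = 3)
G = 24592 (G = 3 - 1*(-24589) = 3 + 24589 = 24592)
b = 162 (b = -6*((-2 - 1*2) - 23) = -6*((-2 - 2) - 23) = -6*(-4 - 23) = -6*(-27) = 162)
b + G = 162 + 24592 = 24754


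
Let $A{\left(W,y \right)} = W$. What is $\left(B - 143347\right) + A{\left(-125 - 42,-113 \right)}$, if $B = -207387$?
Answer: $-350901$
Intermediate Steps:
$\left(B - 143347\right) + A{\left(-125 - 42,-113 \right)} = \left(-207387 - 143347\right) - 167 = -350734 - 167 = -350901$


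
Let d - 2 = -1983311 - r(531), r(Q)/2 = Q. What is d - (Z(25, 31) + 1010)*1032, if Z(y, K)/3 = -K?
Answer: -2930715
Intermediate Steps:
r(Q) = 2*Q
d = -1984371 (d = 2 + (-1983311 - 2*531) = 2 + (-1983311 - 1*1062) = 2 + (-1983311 - 1062) = 2 - 1984373 = -1984371)
Z(y, K) = -3*K (Z(y, K) = 3*(-K) = -3*K)
d - (Z(25, 31) + 1010)*1032 = -1984371 - (-3*31 + 1010)*1032 = -1984371 - (-93 + 1010)*1032 = -1984371 - 917*1032 = -1984371 - 1*946344 = -1984371 - 946344 = -2930715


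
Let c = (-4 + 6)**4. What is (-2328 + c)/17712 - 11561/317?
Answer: -25687667/701838 ≈ -36.601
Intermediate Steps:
c = 16 (c = 2**4 = 16)
(-2328 + c)/17712 - 11561/317 = (-2328 + 16)/17712 - 11561/317 = -2312*1/17712 - 11561*1/317 = -289/2214 - 11561/317 = -25687667/701838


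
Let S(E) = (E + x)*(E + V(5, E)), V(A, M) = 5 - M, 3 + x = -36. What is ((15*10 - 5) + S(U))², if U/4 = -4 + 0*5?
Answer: 16900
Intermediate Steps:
x = -39 (x = -3 - 36 = -39)
U = -16 (U = 4*(-4 + 0*5) = 4*(-4 + 0) = 4*(-4) = -16)
S(E) = -195 + 5*E (S(E) = (E - 39)*(E + (5 - E)) = (-39 + E)*5 = -195 + 5*E)
((15*10 - 5) + S(U))² = ((15*10 - 5) + (-195 + 5*(-16)))² = ((150 - 5) + (-195 - 80))² = (145 - 275)² = (-130)² = 16900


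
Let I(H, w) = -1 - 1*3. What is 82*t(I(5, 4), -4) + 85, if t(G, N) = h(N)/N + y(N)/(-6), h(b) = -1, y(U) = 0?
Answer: 211/2 ≈ 105.50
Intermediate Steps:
I(H, w) = -4 (I(H, w) = -1 - 3 = -4)
t(G, N) = -1/N (t(G, N) = -1/N + 0/(-6) = -1/N + 0*(-⅙) = -1/N + 0 = -1/N)
82*t(I(5, 4), -4) + 85 = 82*(-1/(-4)) + 85 = 82*(-1*(-¼)) + 85 = 82*(¼) + 85 = 41/2 + 85 = 211/2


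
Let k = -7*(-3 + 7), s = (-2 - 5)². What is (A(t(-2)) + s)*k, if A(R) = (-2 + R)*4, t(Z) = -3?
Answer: -812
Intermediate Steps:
s = 49 (s = (-7)² = 49)
k = -28 (k = -7*4 = -1*28 = -28)
A(R) = -8 + 4*R
(A(t(-2)) + s)*k = ((-8 + 4*(-3)) + 49)*(-28) = ((-8 - 12) + 49)*(-28) = (-20 + 49)*(-28) = 29*(-28) = -812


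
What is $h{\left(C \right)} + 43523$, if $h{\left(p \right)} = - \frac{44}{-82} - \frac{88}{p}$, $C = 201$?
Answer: $\frac{358673857}{8241} \approx 43523.0$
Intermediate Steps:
$h{\left(p \right)} = \frac{22}{41} - \frac{88}{p}$ ($h{\left(p \right)} = \left(-44\right) \left(- \frac{1}{82}\right) - \frac{88}{p} = \frac{22}{41} - \frac{88}{p}$)
$h{\left(C \right)} + 43523 = \left(\frac{22}{41} - \frac{88}{201}\right) + 43523 = \frac{814}{8241} + 43523 = \frac{358673857}{8241}$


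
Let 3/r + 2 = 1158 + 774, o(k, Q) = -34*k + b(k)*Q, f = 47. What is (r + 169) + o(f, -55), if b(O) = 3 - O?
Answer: 1912633/1930 ≈ 991.00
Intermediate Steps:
o(k, Q) = -34*k + Q*(3 - k) (o(k, Q) = -34*k + (3 - k)*Q = -34*k + Q*(3 - k))
r = 3/1930 (r = 3/(-2 + (1158 + 774)) = 3/(-2 + 1932) = 3/1930 ≈ 0.0015544)
(r + 169) + o(f, -55) = (3/1930 + 169) + (-34*47 - 1*(-55)*(-3 + 47)) = 326173/1930 + (-1598 - 1*(-55)*44) = 326173/1930 + (-1598 + 2420) = 326173/1930 + 822 = 1912633/1930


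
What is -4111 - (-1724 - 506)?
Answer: -1881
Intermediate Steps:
-4111 - (-1724 - 506) = -4111 - 1*(-2230) = -4111 + 2230 = -1881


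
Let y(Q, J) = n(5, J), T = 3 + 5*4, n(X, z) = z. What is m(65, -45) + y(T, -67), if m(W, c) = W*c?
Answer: -2992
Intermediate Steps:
T = 23 (T = 3 + 20 = 23)
y(Q, J) = J
m(65, -45) + y(T, -67) = 65*(-45) - 67 = -2925 - 67 = -2992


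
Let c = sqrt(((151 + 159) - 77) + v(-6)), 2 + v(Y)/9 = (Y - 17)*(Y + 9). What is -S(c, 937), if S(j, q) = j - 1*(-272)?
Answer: -272 - I*sqrt(406) ≈ -272.0 - 20.149*I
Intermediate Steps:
v(Y) = -18 + 9*(-17 + Y)*(9 + Y) (v(Y) = -18 + 9*((Y - 17)*(Y + 9)) = -18 + 9*((-17 + Y)*(9 + Y)) = -18 + 9*(-17 + Y)*(9 + Y))
c = I*sqrt(406) (c = sqrt(((151 + 159) - 77) + (-1395 - 72*(-6) + 9*(-6)**2)) = sqrt((310 - 77) + (-1395 + 432 + 9*36)) = sqrt(233 + (-1395 + 432 + 324)) = sqrt(233 - 639) = sqrt(-406) = I*sqrt(406) ≈ 20.149*I)
S(j, q) = 272 + j (S(j, q) = j + 272 = 272 + j)
-S(c, 937) = -(272 + I*sqrt(406)) = -272 - I*sqrt(406)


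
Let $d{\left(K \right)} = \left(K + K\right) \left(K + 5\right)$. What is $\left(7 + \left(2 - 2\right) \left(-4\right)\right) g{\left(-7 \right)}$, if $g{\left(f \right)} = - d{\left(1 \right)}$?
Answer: $-84$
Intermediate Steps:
$d{\left(K \right)} = 2 K \left(5 + K\right)$
$g{\left(f \right)} = -12$ ($g{\left(f \right)} = - 2 \cdot 1 \left(5 + 1\right) = - 2 \cdot 1 \cdot 6 = \left(-1\right) 12 = -12$)
$\left(7 + \left(2 - 2\right) \left(-4\right)\right) g{\left(-7 \right)} = \left(7 + \left(2 - 2\right) \left(-4\right)\right) \left(-12\right) = \left(7 + 0 \left(-4\right)\right) \left(-12\right) = \left(7 + 0\right) \left(-12\right) = 7 \left(-12\right) = -84$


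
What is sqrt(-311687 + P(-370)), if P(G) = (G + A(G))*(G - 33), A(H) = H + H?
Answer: sqrt(135643) ≈ 368.30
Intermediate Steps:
A(H) = 2*H
P(G) = 3*G*(-33 + G) (P(G) = (G + 2*G)*(G - 33) = (3*G)*(-33 + G) = 3*G*(-33 + G))
sqrt(-311687 + P(-370)) = sqrt(-311687 + 3*(-370)*(-33 - 370)) = sqrt(-311687 + 3*(-370)*(-403)) = sqrt(-311687 + 447330) = sqrt(135643)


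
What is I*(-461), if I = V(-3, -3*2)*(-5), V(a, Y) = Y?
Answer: -13830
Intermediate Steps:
I = 30 (I = -3*2*(-5) = -6*(-5) = 30)
I*(-461) = 30*(-461) = -13830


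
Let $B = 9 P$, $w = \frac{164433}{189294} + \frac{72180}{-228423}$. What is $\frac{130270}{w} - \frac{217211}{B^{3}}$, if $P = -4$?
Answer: $\frac{29200794190309756541}{123882246230976} \approx 2.3571 \cdot 10^{5}$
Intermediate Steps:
$w = \frac{2655226471}{4804344818}$ ($w = 164433 \cdot \frac{1}{189294} + 72180 \left(- \frac{1}{228423}\right) = \frac{54811}{63098} - \frac{24060}{76141} = \frac{2655226471}{4804344818} \approx 0.55267$)
$B = -36$ ($B = 9 \left(-4\right) = -36$)
$\frac{130270}{w} - \frac{217211}{B^{3}} = \frac{130270}{\frac{2655226471}{4804344818}} - \frac{217211}{\left(-36\right)^{3}} = 130270 \cdot \frac{4804344818}{2655226471} - \frac{217211}{-46656} = \frac{625861999440860}{2655226471} - - \frac{217211}{46656} = \frac{625861999440860}{2655226471} + \frac{217211}{46656} = \frac{29200794190309756541}{123882246230976}$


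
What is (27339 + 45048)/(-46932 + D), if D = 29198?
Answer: -72387/17734 ≈ -4.0818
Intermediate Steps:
(27339 + 45048)/(-46932 + D) = (27339 + 45048)/(-46932 + 29198) = 72387/(-17734) = 72387*(-1/17734) = -72387/17734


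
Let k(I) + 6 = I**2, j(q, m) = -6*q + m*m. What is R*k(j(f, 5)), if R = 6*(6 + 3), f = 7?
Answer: 15282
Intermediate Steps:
R = 54 (R = 6*9 = 54)
j(q, m) = m**2 - 6*q (j(q, m) = -6*q + m**2 = m**2 - 6*q)
k(I) = -6 + I**2
R*k(j(f, 5)) = 54*(-6 + (5**2 - 6*7)**2) = 54*(-6 + (25 - 42)**2) = 54*(-6 + (-17)**2) = 54*(-6 + 289) = 54*283 = 15282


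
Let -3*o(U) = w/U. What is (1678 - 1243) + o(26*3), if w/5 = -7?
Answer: 101825/234 ≈ 435.15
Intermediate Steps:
w = -35 (w = 5*(-7) = -35)
o(U) = 35/(3*U) (o(U) = -(-35)/(3*U) = 35/(3*U))
(1678 - 1243) + o(26*3) = (1678 - 1243) + 35/(3*((26*3))) = 435 + (35/3)/78 = 435 + (35/3)*(1/78) = 435 + 35/234 = 101825/234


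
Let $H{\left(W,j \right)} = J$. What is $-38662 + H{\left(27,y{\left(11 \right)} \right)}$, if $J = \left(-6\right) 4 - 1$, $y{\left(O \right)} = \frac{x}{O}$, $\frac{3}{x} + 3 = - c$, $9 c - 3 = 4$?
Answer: $-38687$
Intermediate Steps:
$c = \frac{7}{9}$ ($c = \frac{1}{3} + \frac{1}{9} \cdot 4 = \frac{1}{3} + \frac{4}{9} = \frac{7}{9} \approx 0.77778$)
$x = - \frac{27}{34}$ ($x = \frac{3}{-3 - \frac{7}{9}} = \frac{3}{- \frac{34}{9}} = 3 \left(- \frac{9}{34}\right) = - \frac{27}{34} \approx -0.79412$)
$y{\left(O \right)} = - \frac{27}{34 O}$
$J = -25$ ($J = -24 - 1 = -25$)
$H{\left(W,j \right)} = -25$
$-38662 + H{\left(27,y{\left(11 \right)} \right)} = -38662 - 25 = -38687$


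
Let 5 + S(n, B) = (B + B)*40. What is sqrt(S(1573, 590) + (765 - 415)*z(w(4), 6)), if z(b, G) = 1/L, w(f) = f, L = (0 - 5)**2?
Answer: sqrt(47209) ≈ 217.28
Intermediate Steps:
S(n, B) = -5 + 80*B (S(n, B) = -5 + (B + B)*40 = -5 + (2*B)*40 = -5 + 80*B)
L = 25 (L = (-5)**2 = 25)
z(b, G) = 1/25
sqrt(S(1573, 590) + (765 - 415)*z(w(4), 6)) = sqrt((-5 + 80*590) + (765 - 415)*(1/25)) = sqrt((-5 + 47200) + 350*(1/25)) = sqrt(47195 + 14) = sqrt(47209)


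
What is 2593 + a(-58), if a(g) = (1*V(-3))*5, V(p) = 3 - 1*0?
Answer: 2608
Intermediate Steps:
V(p) = 3 (V(p) = 3 + 0 = 3)
a(g) = 15 (a(g) = (1*3)*5 = 3*5 = 15)
2593 + a(-58) = 2593 + 15 = 2608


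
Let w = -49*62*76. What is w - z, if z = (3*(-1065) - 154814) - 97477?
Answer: 24598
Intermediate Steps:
z = -255486 (z = (-3195 - 154814) - 97477 = -158009 - 97477 = -255486)
w = -230888 (w = -3038*76 = -230888)
w - z = -230888 - 1*(-255486) = -230888 + 255486 = 24598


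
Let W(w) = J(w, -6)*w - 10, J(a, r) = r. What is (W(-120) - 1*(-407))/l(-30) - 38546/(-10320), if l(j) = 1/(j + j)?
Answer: -345803927/5160 ≈ -67016.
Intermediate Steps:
l(j) = 1/(2*j)
W(w) = -10 - 6*w (W(w) = -6*w - 10 = -10 - 6*w)
(W(-120) - 1*(-407))/l(-30) - 38546/(-10320) = ((-10 - 6*(-120)) - 1*(-407))/(((½)/(-30))) - 38546/(-10320) = ((-10 + 720) + 407)/(((½)*(-1/30))) - 38546*(-1/10320) = (710 + 407)/(-1/60) + 19273/5160 = 1117*(-60) + 19273/5160 = -67020 + 19273/5160 = -345803927/5160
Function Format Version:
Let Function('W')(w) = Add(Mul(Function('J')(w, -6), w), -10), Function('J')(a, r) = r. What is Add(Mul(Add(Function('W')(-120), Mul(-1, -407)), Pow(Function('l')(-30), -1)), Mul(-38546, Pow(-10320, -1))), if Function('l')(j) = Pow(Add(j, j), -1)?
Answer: Rational(-345803927, 5160) ≈ -67016.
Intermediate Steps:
Function('l')(j) = Mul(Rational(1, 2), Pow(j, -1)) (Function('l')(j) = Pow(Mul(2, j), -1) = Mul(Rational(1, 2), Pow(j, -1)))
Function('W')(w) = Add(-10, Mul(-6, w)) (Function('W')(w) = Add(Mul(-6, w), -10) = Add(-10, Mul(-6, w)))
Add(Mul(Add(Function('W')(-120), Mul(-1, -407)), Pow(Function('l')(-30), -1)), Mul(-38546, Pow(-10320, -1))) = Add(Mul(Add(Add(-10, Mul(-6, -120)), Mul(-1, -407)), Pow(Mul(Rational(1, 2), Pow(-30, -1)), -1)), Mul(-38546, Pow(-10320, -1))) = Add(Mul(Add(Add(-10, 720), 407), Pow(Mul(Rational(1, 2), Rational(-1, 30)), -1)), Mul(-38546, Rational(-1, 10320))) = Add(Mul(Add(710, 407), Pow(Rational(-1, 60), -1)), Rational(19273, 5160)) = Add(Mul(1117, -60), Rational(19273, 5160)) = Add(-67020, Rational(19273, 5160)) = Rational(-345803927, 5160)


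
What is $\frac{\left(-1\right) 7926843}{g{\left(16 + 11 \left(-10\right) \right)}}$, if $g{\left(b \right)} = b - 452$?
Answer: $\frac{2642281}{182} \approx 14518.0$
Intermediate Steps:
$g{\left(b \right)} = -452 + b$
$\frac{\left(-1\right) 7926843}{g{\left(16 + 11 \left(-10\right) \right)}} = \frac{\left(-1\right) 7926843}{-452 + \left(16 + 11 \left(-10\right)\right)} = - \frac{7926843}{-452 + \left(16 - 110\right)} = - \frac{7926843}{-452 - 94} = - \frac{7926843}{-546} = \left(-7926843\right) \left(- \frac{1}{546}\right) = \frac{2642281}{182}$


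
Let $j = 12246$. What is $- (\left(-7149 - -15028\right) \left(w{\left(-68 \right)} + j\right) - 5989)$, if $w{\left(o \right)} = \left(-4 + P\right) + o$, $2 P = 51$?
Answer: $- \frac{192227743}{2} \approx -9.6114 \cdot 10^{7}$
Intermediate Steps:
$P = \frac{51}{2}$ ($P = \frac{1}{2} \cdot 51 = \frac{51}{2} \approx 25.5$)
$w{\left(o \right)} = \frac{43}{2} + o$ ($w{\left(o \right)} = \left(-4 + \frac{51}{2}\right) + o = \frac{43}{2} + o$)
$- (\left(-7149 - -15028\right) \left(w{\left(-68 \right)} + j\right) - 5989) = - (\left(-7149 - -15028\right) \left(\left(\frac{43}{2} - 68\right) + 12246\right) - 5989) = - (\left(-7149 + 15028\right) \left(- \frac{93}{2} + 12246\right) - 5989) = - (7879 \cdot \frac{24399}{2} - 5989) = - (\frac{192239721}{2} - 5989) = \left(-1\right) \frac{192227743}{2} = - \frac{192227743}{2}$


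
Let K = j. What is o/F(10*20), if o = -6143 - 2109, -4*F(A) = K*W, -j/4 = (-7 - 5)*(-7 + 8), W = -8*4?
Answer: -2063/96 ≈ -21.490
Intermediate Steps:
W = -32
j = 48 (j = -4*(-7 - 5)*(-7 + 8) = -(-48) = -4*(-12) = 48)
K = 48
F(A) = 384 (F(A) = -12*(-32) = -¼*(-1536) = 384)
o = -8252
o/F(10*20) = -8252/384 = -8252*1/384 = -2063/96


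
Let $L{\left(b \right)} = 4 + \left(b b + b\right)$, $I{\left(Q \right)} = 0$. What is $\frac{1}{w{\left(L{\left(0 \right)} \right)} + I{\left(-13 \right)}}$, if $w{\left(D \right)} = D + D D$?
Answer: $\frac{1}{20} \approx 0.05$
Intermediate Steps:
$L{\left(b \right)} = 4 + b + b^{2}$ ($L{\left(b \right)} = 4 + \left(b^{2} + b\right) = 4 + \left(b + b^{2}\right) = 4 + b + b^{2}$)
$w{\left(D \right)} = D + D^{2}$
$\frac{1}{w{\left(L{\left(0 \right)} \right)} + I{\left(-13 \right)}} = \frac{1}{\left(4 + 0 + 0^{2}\right) \left(1 + \left(4 + 0 + 0^{2}\right)\right) + 0} = \frac{1}{\left(4 + 0 + 0\right) \left(1 + \left(4 + 0 + 0\right)\right) + 0} = \frac{1}{4 \left(1 + 4\right) + 0} = \frac{1}{4 \cdot 5 + 0} = \frac{1}{20 + 0} = \frac{1}{20}$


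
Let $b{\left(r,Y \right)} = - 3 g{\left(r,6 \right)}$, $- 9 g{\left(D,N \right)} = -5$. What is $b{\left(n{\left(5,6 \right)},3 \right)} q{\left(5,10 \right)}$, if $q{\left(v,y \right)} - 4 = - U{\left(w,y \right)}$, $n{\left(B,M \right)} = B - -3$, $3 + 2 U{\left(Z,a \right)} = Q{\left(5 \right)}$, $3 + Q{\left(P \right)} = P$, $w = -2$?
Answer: $- \frac{15}{2} \approx -7.5$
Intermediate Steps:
$Q{\left(P \right)} = -3 + P$
$g{\left(D,N \right)} = \frac{5}{9}$ ($g{\left(D,N \right)} = \left(- \frac{1}{9}\right) \left(-5\right) = \frac{5}{9}$)
$U{\left(Z,a \right)} = - \frac{1}{2}$ ($U{\left(Z,a \right)} = - \frac{3}{2} + \frac{-3 + 5}{2} = - \frac{3}{2} + \frac{1}{2} \cdot 2 = - \frac{3}{2} + 1 = - \frac{1}{2}$)
$n{\left(B,M \right)} = 3 + B$ ($n{\left(B,M \right)} = B + 3 = 3 + B$)
$q{\left(v,y \right)} = \frac{9}{2}$ ($q{\left(v,y \right)} = 4 - - \frac{1}{2} = 4 + \frac{1}{2} = \frac{9}{2}$)
$b{\left(r,Y \right)} = - \frac{5}{3}$ ($b{\left(r,Y \right)} = \left(-3\right) \frac{5}{9} = - \frac{5}{3}$)
$b{\left(n{\left(5,6 \right)},3 \right)} q{\left(5,10 \right)} = \left(- \frac{5}{3}\right) \frac{9}{2} = - \frac{15}{2}$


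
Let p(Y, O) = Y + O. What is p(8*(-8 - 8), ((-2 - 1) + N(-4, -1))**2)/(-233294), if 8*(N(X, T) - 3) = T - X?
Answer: 8183/14930816 ≈ 0.00054806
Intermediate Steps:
N(X, T) = 3 - X/8 + T/8 (N(X, T) = 3 + (T - X)/8 = 3 + (-X/8 + T/8) = 3 - X/8 + T/8)
p(Y, O) = O + Y
p(8*(-8 - 8), ((-2 - 1) + N(-4, -1))**2)/(-233294) = (((-2 - 1) + (3 - 1/8*(-4) + (1/8)*(-1)))**2 + 8*(-8 - 8))/(-233294) = ((-3 + (3 + 1/2 - 1/8))**2 + 8*(-16))*(-1/233294) = ((-3 + 27/8)**2 - 128)*(-1/233294) = ((3/8)**2 - 128)*(-1/233294) = (9/64 - 128)*(-1/233294) = -8183/64*(-1/233294) = 8183/14930816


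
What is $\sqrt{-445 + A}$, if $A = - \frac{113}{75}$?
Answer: $\frac{4 i \sqrt{6279}}{15} \approx 21.131 i$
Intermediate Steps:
$A = - \frac{113}{75}$ ($A = \left(-113\right) \frac{1}{75} = - \frac{113}{75} \approx -1.5067$)
$\sqrt{-445 + A} = \sqrt{-445 - \frac{113}{75}} = \sqrt{- \frac{33488}{75}} = \frac{4 i \sqrt{6279}}{15}$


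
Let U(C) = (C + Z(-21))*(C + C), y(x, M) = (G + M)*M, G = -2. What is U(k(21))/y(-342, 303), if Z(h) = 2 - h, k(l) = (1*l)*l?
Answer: 19488/4343 ≈ 4.4872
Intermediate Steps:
k(l) = l² (k(l) = l*l = l²)
y(x, M) = M*(-2 + M) (y(x, M) = (-2 + M)*M = M*(-2 + M))
U(C) = 2*C*(23 + C) (U(C) = (C + (2 - 1*(-21)))*(C + C) = (C + (2 + 21))*(2*C) = (C + 23)*(2*C) = (23 + C)*(2*C) = 2*C*(23 + C))
U(k(21))/y(-342, 303) = (2*21²*(23 + 21²))/((303*(-2 + 303))) = (2*441*(23 + 441))/((303*301)) = (2*441*464)/91203 = 409248*(1/91203) = 19488/4343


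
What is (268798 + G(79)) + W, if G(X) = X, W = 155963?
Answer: 424840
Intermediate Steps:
(268798 + G(79)) + W = (268798 + 79) + 155963 = 268877 + 155963 = 424840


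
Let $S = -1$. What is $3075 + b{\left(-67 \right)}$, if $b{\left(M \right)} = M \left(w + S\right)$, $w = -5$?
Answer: $3477$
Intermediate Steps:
$b{\left(M \right)} = - 6 M$ ($b{\left(M \right)} = M \left(-5 - 1\right) = M \left(-6\right) = - 6 M$)
$3075 + b{\left(-67 \right)} = 3075 - -402 = 3075 + 402 = 3477$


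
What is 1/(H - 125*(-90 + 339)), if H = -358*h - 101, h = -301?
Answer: 1/76532 ≈ 1.3066e-5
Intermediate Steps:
H = 107657 (H = -358*(-301) - 101 = 107758 - 101 = 107657)
1/(H - 125*(-90 + 339)) = 1/(107657 - 125*(-90 + 339)) = 1/(107657 - 125*249) = 1/(107657 - 31125) = 1/76532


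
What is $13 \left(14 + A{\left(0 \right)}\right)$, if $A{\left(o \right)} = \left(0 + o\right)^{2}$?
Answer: $182$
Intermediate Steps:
$A{\left(o \right)} = o^{2}$
$13 \left(14 + A{\left(0 \right)}\right) = 13 \left(14 + 0^{2}\right) = 13 \left(14 + 0\right) = 13 \cdot 14 = 182$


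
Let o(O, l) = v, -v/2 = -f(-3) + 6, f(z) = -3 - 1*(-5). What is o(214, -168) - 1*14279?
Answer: -14287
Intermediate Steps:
f(z) = 2 (f(z) = -3 + 5 = 2)
v = -8 (v = -2*(-1*2 + 6) = -2*(-2 + 6) = -2*4 = -8)
o(O, l) = -8
o(214, -168) - 1*14279 = -8 - 1*14279 = -8 - 14279 = -14287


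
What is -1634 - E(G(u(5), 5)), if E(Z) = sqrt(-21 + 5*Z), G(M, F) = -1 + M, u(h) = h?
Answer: -1634 - I ≈ -1634.0 - 1.0*I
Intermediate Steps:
-1634 - E(G(u(5), 5)) = -1634 - sqrt(-21 + 5*(-1 + 5)) = -1634 - sqrt(-21 + 5*4) = -1634 - sqrt(-21 + 20) = -1634 - sqrt(-1) = -1634 - I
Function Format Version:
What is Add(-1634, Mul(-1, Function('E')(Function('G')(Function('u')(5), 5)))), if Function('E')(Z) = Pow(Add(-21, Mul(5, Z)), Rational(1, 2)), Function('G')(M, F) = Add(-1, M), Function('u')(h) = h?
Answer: Add(-1634, Mul(-1, I)) ≈ Add(-1634.0, Mul(-1.0000, I))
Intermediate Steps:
Add(-1634, Mul(-1, Function('E')(Function('G')(Function('u')(5), 5)))) = Add(-1634, Mul(-1, Pow(Add(-21, Mul(5, Add(-1, 5))), Rational(1, 2)))) = Add(-1634, Mul(-1, Pow(Add(-21, Mul(5, 4)), Rational(1, 2)))) = Add(-1634, Mul(-1, Pow(Add(-21, 20), Rational(1, 2)))) = Add(-1634, Mul(-1, Pow(-1, Rational(1, 2)))) = Add(-1634, Mul(-1, I))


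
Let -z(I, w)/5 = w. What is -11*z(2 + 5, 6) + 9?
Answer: 339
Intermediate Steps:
z(I, w) = -5*w
-11*z(2 + 5, 6) + 9 = -(-55)*6 + 9 = -11*(-30) + 9 = 330 + 9 = 339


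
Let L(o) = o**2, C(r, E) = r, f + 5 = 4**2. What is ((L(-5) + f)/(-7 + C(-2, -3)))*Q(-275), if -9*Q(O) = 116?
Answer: 464/9 ≈ 51.556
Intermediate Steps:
Q(O) = -116/9 (Q(O) = -1/9*116 = -116/9)
f = 11 (f = -5 + 4**2 = -5 + 16 = 11)
((L(-5) + f)/(-7 + C(-2, -3)))*Q(-275) = (((-5)**2 + 11)/(-7 - 2))*(-116/9) = ((25 + 11)/(-9))*(-116/9) = (36*(-1/9))*(-116/9) = -4*(-116/9) = 464/9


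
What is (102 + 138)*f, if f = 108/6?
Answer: 4320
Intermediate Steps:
f = 18 (f = 108*(⅙) = 18)
(102 + 138)*f = (102 + 138)*18 = 240*18 = 4320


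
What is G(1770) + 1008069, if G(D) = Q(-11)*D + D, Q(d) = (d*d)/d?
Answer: 990369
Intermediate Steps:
Q(d) = d (Q(d) = d²/d = d)
G(D) = -10*D (G(D) = -11*D + D = -10*D)
G(1770) + 1008069 = -10*1770 + 1008069 = -17700 + 1008069 = 990369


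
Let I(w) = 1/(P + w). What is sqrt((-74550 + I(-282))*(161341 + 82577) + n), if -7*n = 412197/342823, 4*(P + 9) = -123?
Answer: I*sqrt(12671057704960763980424553)/26397371 ≈ 1.3485e+5*I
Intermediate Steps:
P = -159/4 (P = -9 + (1/4)*(-123) = -9 - 123/4 = -159/4 ≈ -39.750)
I(w) = 1/(-159/4 + w)
n = -412197/2399761 (n = -412197/(7*342823) = -1/7*412197/342823 = -412197/2399761 ≈ -0.17177)
sqrt((-74550 + I(-282))*(161341 + 82577) + n) = sqrt((-74550 + 4/(-159 + 4*(-282)))*(161341 + 82577) - 412197/2399761) = sqrt((-74550 + 4/(-159 - 1128))*243918 - 412197/2399761) = sqrt((-74550 + 4/(-1287))*243918 - 412197/2399761) = sqrt((-74550 + 4*(-1/1287))*243918 - 412197/2399761) = sqrt((-74550 - 4/1287)*243918 - 412197/2399761) = sqrt(-95945854/1287*243918 - 412197/2399761) = sqrt(-2600324535108/143 - 412197/2399761) = sqrt(-480012108211865643/26397371) = I*sqrt(12671057704960763980424553)/26397371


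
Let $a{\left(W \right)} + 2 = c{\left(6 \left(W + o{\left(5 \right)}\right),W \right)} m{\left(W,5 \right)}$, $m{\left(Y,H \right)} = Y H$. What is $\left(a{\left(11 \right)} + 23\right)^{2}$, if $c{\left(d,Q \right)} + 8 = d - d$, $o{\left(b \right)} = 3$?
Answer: $175561$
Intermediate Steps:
$c{\left(d,Q \right)} = -8$ ($c{\left(d,Q \right)} = -8 + \left(d - d\right) = -8 + 0 = -8$)
$m{\left(Y,H \right)} = H Y$
$a{\left(W \right)} = -2 - 40 W$ ($a{\left(W \right)} = -2 - 8 \cdot 5 W = -2 - 40 W$)
$\left(a{\left(11 \right)} + 23\right)^{2} = \left(\left(-2 - 440\right) + 23\right)^{2} = \left(-442 + 23\right)^{2} = \left(-419\right)^{2} = 175561$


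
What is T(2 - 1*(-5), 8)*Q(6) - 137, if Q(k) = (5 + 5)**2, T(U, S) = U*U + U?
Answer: 5463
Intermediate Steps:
T(U, S) = U + U**2 (T(U, S) = U**2 + U = U + U**2)
Q(k) = 100 (Q(k) = 10**2 = 100)
T(2 - 1*(-5), 8)*Q(6) - 137 = ((2 - 1*(-5))*(1 + (2 - 1*(-5))))*100 - 137 = ((2 + 5)*(1 + (2 + 5)))*100 - 137 = (7*(1 + 7))*100 - 137 = (7*8)*100 - 137 = 56*100 - 137 = 5600 - 137 = 5463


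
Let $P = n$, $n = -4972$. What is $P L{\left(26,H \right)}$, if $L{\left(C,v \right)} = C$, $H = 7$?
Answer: $-129272$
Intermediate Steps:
$P = -4972$
$P L{\left(26,H \right)} = \left(-4972\right) 26 = -129272$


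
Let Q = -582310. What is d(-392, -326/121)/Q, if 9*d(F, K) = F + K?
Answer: 23879/317067795 ≈ 7.5312e-5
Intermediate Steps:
d(F, K) = F/9 + K/9 (d(F, K) = (F + K)/9 = F/9 + K/9)
d(-392, -326/121)/Q = ((⅑)*(-392) + (-326/121)/9)/(-582310) = (-392/9 + (-326*1/121)/9)*(-1/582310) = (-392/9 + (⅑)*(-326/121))*(-1/582310) = (-392/9 - 326/1089)*(-1/582310) = -47758/1089*(-1/582310) = 23879/317067795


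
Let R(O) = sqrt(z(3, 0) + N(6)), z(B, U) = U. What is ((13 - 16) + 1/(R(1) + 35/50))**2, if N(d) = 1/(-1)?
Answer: 132129/22201 + 75400*I/22201 ≈ 5.9515 + 3.3962*I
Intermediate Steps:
N(d) = -1
R(O) = I (R(O) = sqrt(0 - 1) = sqrt(-1) = I)
((13 - 16) + 1/(R(1) + 35/50))**2 = ((13 - 16) + 1/(I + 35/50))**2 = (-3 + 1/(I + 35*(1/50)))**2 = (-3 + 1/(I + 7/10))**2 = (-3 + 1/(7/10 + I))**2 = (-3 + 100*(7/10 - I)/149)**2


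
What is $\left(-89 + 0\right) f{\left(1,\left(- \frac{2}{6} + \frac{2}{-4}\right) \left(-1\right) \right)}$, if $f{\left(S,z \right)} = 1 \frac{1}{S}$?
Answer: $-89$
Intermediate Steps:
$f{\left(S,z \right)} = \frac{1}{S}$
$\left(-89 + 0\right) f{\left(1,\left(- \frac{2}{6} + \frac{2}{-4}\right) \left(-1\right) \right)} = \frac{-89 + 0}{1} = \left(-89\right) 1 = -89$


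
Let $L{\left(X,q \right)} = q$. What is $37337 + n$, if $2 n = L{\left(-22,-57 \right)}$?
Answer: $\frac{74617}{2} \approx 37309.0$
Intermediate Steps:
$n = - \frac{57}{2}$ ($n = \frac{1}{2} \left(-57\right) = - \frac{57}{2} \approx -28.5$)
$37337 + n = 37337 - \frac{57}{2} = \frac{74617}{2}$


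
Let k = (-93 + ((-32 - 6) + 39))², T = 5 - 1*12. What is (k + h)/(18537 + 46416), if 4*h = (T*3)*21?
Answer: 33415/259812 ≈ 0.12861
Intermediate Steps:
T = -7 (T = 5 - 12 = -7)
h = -441/4 (h = (-7*3*21)/4 = (-21*21)/4 = (¼)*(-441) = -441/4 ≈ -110.25)
k = 8464 (k = (-93 + (-38 + 39))² = (-93 + 1)² = (-92)² = 8464)
(k + h)/(18537 + 46416) = (8464 - 441/4)/(18537 + 46416) = (33415/4)/64953 = (33415/4)*(1/64953) = 33415/259812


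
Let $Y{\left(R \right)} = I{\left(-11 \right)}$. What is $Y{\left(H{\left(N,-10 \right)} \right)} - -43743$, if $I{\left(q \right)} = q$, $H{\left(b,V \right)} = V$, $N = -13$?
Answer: $43732$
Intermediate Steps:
$Y{\left(R \right)} = -11$
$Y{\left(H{\left(N,-10 \right)} \right)} - -43743 = -11 - -43743 = -11 + 43743 = 43732$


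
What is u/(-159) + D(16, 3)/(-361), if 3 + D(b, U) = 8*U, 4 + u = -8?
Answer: 331/19133 ≈ 0.017300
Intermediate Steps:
u = -12 (u = -4 - 8 = -12)
D(b, U) = -3 + 8*U
u/(-159) + D(16, 3)/(-361) = -12/(-159) + (-3 + 8*3)/(-361) = -12*(-1/159) + (-3 + 24)*(-1/361) = 4/53 + 21*(-1/361) = 4/53 - 21/361 = 331/19133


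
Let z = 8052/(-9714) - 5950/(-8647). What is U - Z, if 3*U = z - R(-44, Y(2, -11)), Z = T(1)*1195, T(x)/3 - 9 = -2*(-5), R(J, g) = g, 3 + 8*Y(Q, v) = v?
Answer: -3814271825595/55997972 ≈ -68115.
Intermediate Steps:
Y(Q, v) = -3/8 + v/8
T(x) = 57 (T(x) = 27 + 3*(-2*(-5)) = 27 + 3*10 = 27 + 30 = 57)
Z = 68115 (Z = 57*1195 = 68115)
z = -1971224/13999493 (z = 8052*(-1/9714) - 5950*(-1/8647) = -1342/1619 + 5950/8647 = -1971224/13999493 ≈ -0.14081)
U = 30037185/55997972 (U = (-1971224/13999493 - (-3/8 + (1/8)*(-11)))/3 = (-1971224/13999493 - (-3/8 - 11/8))/3 = (-1971224/13999493 - 1*(-7/4))/3 = (-1971224/13999493 + 7/4)/3 = (1/3)*(90111555/55997972) = 30037185/55997972 ≈ 0.53640)
U - Z = 30037185/55997972 - 1*68115 = 30037185/55997972 - 68115 = -3814271825595/55997972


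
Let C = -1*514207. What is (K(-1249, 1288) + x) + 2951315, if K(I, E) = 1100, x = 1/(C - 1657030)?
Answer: 6410392687354/2171237 ≈ 2.9524e+6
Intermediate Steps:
C = -514207
x = -1/2171237 (x = 1/(-514207 - 1657030) = 1/(-2171237) = -1/2171237 ≈ -4.6057e-7)
(K(-1249, 1288) + x) + 2951315 = (1100 - 1/2171237) + 2951315 = 2388360699/2171237 + 2951315 = 6410392687354/2171237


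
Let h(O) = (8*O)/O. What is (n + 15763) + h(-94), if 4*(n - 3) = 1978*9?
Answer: 40449/2 ≈ 20225.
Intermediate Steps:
h(O) = 8
n = 8907/2 (n = 3 + (1978*9)/4 = 3 + (¼)*17802 = 3 + 8901/2 = 8907/2 ≈ 4453.5)
(n + 15763) + h(-94) = (8907/2 + 15763) + 8 = 40433/2 + 8 = 40449/2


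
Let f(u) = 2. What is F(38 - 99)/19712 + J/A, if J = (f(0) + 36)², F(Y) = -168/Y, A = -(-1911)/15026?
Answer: 465889670501/41032992 ≈ 11354.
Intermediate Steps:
A = 1911/15026 (A = -(-1911)/15026 = -1*(-1911/15026) = 1911/15026 ≈ 0.12718)
J = 1444 (J = (2 + 36)² = 38² = 1444)
F(38 - 99)/19712 + J/A = -168/(38 - 99)/19712 + 1444/(1911/15026) = -168/(-61)*(1/19712) + 1444*(15026/1911) = -168*(-1/61)*(1/19712) + 21697544/1911 = (168/61)*(1/19712) + 21697544/1911 = 3/21472 + 21697544/1911 = 465889670501/41032992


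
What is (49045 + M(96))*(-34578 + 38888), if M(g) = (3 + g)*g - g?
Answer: 251932430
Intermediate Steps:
M(g) = -g + g*(3 + g) (M(g) = g*(3 + g) - g = -g + g*(3 + g))
(49045 + M(96))*(-34578 + 38888) = (49045 + 96*(2 + 96))*(-34578 + 38888) = (49045 + 96*98)*4310 = (49045 + 9408)*4310 = 58453*4310 = 251932430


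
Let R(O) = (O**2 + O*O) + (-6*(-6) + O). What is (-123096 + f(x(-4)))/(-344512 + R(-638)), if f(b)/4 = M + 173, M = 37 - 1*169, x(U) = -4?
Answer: -61466/234487 ≈ -0.26213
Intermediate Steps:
M = -132 (M = 37 - 169 = -132)
R(O) = 36 + O + 2*O**2 (R(O) = (O**2 + O**2) + (36 + O) = 2*O**2 + (36 + O) = 36 + O + 2*O**2)
f(b) = 164 (f(b) = 4*(-132 + 173) = 4*41 = 164)
(-123096 + f(x(-4)))/(-344512 + R(-638)) = (-123096 + 164)/(-344512 + (36 - 638 + 2*(-638)**2)) = -122932/(-344512 + (36 - 638 + 2*407044)) = -122932/(-344512 + (36 - 638 + 814088)) = -122932/(-344512 + 813486) = -122932/468974 = -122932*1/468974 = -61466/234487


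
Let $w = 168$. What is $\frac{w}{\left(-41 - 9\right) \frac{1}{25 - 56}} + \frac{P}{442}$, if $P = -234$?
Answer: $\frac{44043}{425} \approx 103.63$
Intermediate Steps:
$\frac{w}{\left(-41 - 9\right) \frac{1}{25 - 56}} + \frac{P}{442} = \frac{168}{\left(-41 - 9\right) \frac{1}{25 - 56}} - \frac{234}{442} = \frac{168}{\left(-50\right) \frac{1}{-31}} - \frac{9}{17} = \frac{168}{\left(-50\right) \left(- \frac{1}{31}\right)} - \frac{9}{17} = \frac{168}{\frac{50}{31}} - \frac{9}{17} = 168 \cdot \frac{31}{50} - \frac{9}{17} = \frac{2604}{25} - \frac{9}{17} = \frac{44043}{425}$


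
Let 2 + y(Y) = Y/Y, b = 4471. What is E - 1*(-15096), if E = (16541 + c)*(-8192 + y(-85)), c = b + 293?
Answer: -174536769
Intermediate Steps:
c = 4764 (c = 4471 + 293 = 4764)
y(Y) = -1 (y(Y) = -2 + Y/Y = -2 + 1 = -1)
E = -174551865 (E = (16541 + 4764)*(-8192 - 1) = 21305*(-8193) = -174551865)
E - 1*(-15096) = -174551865 - 1*(-15096) = -174551865 + 15096 = -174536769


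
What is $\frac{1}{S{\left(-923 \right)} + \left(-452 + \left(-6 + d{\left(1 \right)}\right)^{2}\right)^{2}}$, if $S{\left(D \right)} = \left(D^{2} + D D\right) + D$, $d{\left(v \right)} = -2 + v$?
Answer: $\frac{1}{1865344} \approx 5.3609 \cdot 10^{-7}$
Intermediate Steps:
$S{\left(D \right)} = D + 2 D^{2}$ ($S{\left(D \right)} = \left(D^{2} + D^{2}\right) + D = 2 D^{2} + D = D + 2 D^{2}$)
$\frac{1}{S{\left(-923 \right)} + \left(-452 + \left(-6 + d{\left(1 \right)}\right)^{2}\right)^{2}} = \frac{1}{- 923 \left(1 + 2 \left(-923\right)\right) + \left(-452 + \left(-6 + \left(-2 + 1\right)\right)^{2}\right)^{2}} = \frac{1}{- 923 \left(1 - 1846\right) + \left(-452 + \left(-6 - 1\right)^{2}\right)^{2}} = \frac{1}{\left(-923\right) \left(-1845\right) + \left(-452 + \left(-7\right)^{2}\right)^{2}} = \frac{1}{1702935 + \left(-452 + 49\right)^{2}} = \frac{1}{1702935 + \left(-403\right)^{2}} = \frac{1}{1702935 + 162409} = \frac{1}{1865344}$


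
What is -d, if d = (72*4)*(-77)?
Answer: 22176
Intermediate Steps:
d = -22176 (d = 288*(-77) = -22176)
-d = -1*(-22176) = 22176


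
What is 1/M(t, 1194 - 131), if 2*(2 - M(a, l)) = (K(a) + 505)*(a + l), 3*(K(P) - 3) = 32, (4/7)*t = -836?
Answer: 3/311206 ≈ 9.6399e-6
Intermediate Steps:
t = -1463 (t = (7/4)*(-836) = -1463)
K(P) = 41/3 (K(P) = 3 + (1/3)*32 = 3 + 32/3 = 41/3)
M(a, l) = 2 - 778*a/3 - 778*l/3 (M(a, l) = 2 - (41/3 + 505)*(a + l)/2 = 2 - 778*(a + l)/3 = 2 - (1556*a/3 + 1556*l/3)/2 = 2 + (-778*a/3 - 778*l/3) = 2 - 778*a/3 - 778*l/3)
1/M(t, 1194 - 131) = 1/(2 - 778/3*(-1463) - 778*(1194 - 131)/3) = 1/(2 + 1138214/3 - 778/3*1063) = 1/(2 + 1138214/3 - 827014/3) = 1/(311206/3) = 3/311206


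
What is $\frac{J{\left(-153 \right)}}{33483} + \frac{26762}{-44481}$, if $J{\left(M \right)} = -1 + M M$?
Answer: $\frac{16126578}{165484147} \approx 0.097451$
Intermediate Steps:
$J{\left(M \right)} = -1 + M^{2}$
$\frac{J{\left(-153 \right)}}{33483} + \frac{26762}{-44481} = \frac{-1 + \left(-153\right)^{2}}{33483} + \frac{26762}{-44481} = \left(-1 + 23409\right) \frac{1}{33483} + 26762 \left(- \frac{1}{44481}\right) = 23408 \cdot \frac{1}{33483} - \frac{26762}{44481} = \frac{23408}{33483} - \frac{26762}{44481} = \frac{16126578}{165484147}$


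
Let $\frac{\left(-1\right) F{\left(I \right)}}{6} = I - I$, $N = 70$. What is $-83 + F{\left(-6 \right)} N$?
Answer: $-83$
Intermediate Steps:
$F{\left(I \right)} = 0$ ($F{\left(I \right)} = - 6 \left(I - I\right) = \left(-6\right) 0 = 0$)
$-83 + F{\left(-6 \right)} N = -83 + 0 \cdot 70 = -83 + 0 = -83$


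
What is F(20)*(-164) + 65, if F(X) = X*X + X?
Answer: -68815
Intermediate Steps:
F(X) = X + X**2 (F(X) = X**2 + X = X + X**2)
F(20)*(-164) + 65 = (20*(1 + 20))*(-164) + 65 = (20*21)*(-164) + 65 = 420*(-164) + 65 = -68880 + 65 = -68815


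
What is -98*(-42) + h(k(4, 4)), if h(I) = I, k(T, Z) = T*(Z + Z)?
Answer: 4148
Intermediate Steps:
k(T, Z) = 2*T*Z (k(T, Z) = T*(2*Z) = 2*T*Z)
-98*(-42) + h(k(4, 4)) = -98*(-42) + 2*4*4 = 4116 + 32 = 4148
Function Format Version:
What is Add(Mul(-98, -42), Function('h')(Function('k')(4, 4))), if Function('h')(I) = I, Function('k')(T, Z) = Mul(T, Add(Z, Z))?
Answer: 4148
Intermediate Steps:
Function('k')(T, Z) = Mul(2, T, Z) (Function('k')(T, Z) = Mul(T, Mul(2, Z)) = Mul(2, T, Z))
Add(Mul(-98, -42), Function('h')(Function('k')(4, 4))) = Add(Mul(-98, -42), Mul(2, 4, 4)) = Add(4116, 32) = 4148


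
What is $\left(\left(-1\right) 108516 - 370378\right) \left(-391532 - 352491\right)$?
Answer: $356308150562$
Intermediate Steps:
$\left(\left(-1\right) 108516 - 370378\right) \left(-391532 - 352491\right) = \left(-108516 - 370378\right) \left(-744023\right) = \left(-478894\right) \left(-744023\right) = 356308150562$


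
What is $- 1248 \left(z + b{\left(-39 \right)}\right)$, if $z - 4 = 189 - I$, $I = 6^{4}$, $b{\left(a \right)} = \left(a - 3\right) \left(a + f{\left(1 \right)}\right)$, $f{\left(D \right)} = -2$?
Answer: $-772512$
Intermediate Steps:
$b{\left(a \right)} = \left(-3 + a\right) \left(-2 + a\right)$ ($b{\left(a \right)} = \left(a - 3\right) \left(a - 2\right) = \left(-3 + a\right) \left(-2 + a\right)$)
$I = 1296$
$z = -1103$ ($z = 4 + \left(189 - 1296\right) = 4 - 1107 = -1103$)
$- 1248 \left(z + b{\left(-39 \right)}\right) = - 1248 \left(-1103 + \left(6 + \left(-39\right)^{2} - -195\right)\right) = - 1248 \left(-1103 + \left(6 + 1521 + 195\right)\right) = - 1248 \left(-1103 + 1722\right) = \left(-1248\right) 619 = -772512$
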